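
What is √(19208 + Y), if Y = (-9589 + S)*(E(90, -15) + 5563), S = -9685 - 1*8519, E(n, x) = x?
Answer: 2*I*√38544089 ≈ 12417.0*I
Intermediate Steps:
S = -18204 (S = -9685 - 8519 = -18204)
Y = -154195564 (Y = (-9589 - 18204)*(-15 + 5563) = -27793*5548 = -154195564)
√(19208 + Y) = √(19208 - 154195564) = √(-154176356) = 2*I*√38544089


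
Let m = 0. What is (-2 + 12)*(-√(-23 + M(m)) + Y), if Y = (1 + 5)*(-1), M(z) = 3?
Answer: -60 - 20*I*√5 ≈ -60.0 - 44.721*I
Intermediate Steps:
Y = -6 (Y = 6*(-1) = -6)
(-2 + 12)*(-√(-23 + M(m)) + Y) = (-2 + 12)*(-√(-23 + 3) - 6) = 10*(-√(-20) - 6) = 10*(-2*I*√5 - 6) = 10*(-6 - 2*I*√5) = -60 - 20*I*√5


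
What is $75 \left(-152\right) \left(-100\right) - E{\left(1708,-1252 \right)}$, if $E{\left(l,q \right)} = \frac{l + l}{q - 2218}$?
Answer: $\frac{1977901708}{1735} \approx 1.14 \cdot 10^{6}$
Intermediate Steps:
$E{\left(l,q \right)} = \frac{2 l}{-2218 + q}$
$75 \left(-152\right) \left(-100\right) - E{\left(1708,-1252 \right)} = 75 \left(-152\right) \left(-100\right) - 2 \cdot 1708 \frac{1}{-2218 - 1252} = \left(-11400\right) \left(-100\right) - 2 \cdot 1708 \frac{1}{-3470} = 1140000 - 2 \cdot 1708 \left(- \frac{1}{3470}\right) = 1140000 - - \frac{1708}{1735} = 1140000 + \frac{1708}{1735} = \frac{1977901708}{1735}$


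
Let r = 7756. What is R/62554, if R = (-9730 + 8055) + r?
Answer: 6081/62554 ≈ 0.097212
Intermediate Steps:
R = 6081 (R = (-9730 + 8055) + 7756 = -1675 + 7756 = 6081)
R/62554 = 6081/62554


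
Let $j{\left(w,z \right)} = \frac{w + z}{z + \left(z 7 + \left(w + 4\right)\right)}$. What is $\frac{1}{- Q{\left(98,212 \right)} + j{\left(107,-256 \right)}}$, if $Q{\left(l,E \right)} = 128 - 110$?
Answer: $- \frac{13}{233} \approx -0.055794$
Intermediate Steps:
$Q{\left(l,E \right)} = 18$
$j{\left(w,z \right)} = \frac{w + z}{4 + w + 8 z}$ ($j{\left(w,z \right)} = \frac{w + z}{z + \left(7 z + \left(4 + w\right)\right)} = \frac{w + z}{z + \left(4 + w + 7 z\right)} = \frac{w + z}{4 + w + 8 z}$)
$\frac{1}{- Q{\left(98,212 \right)} + j{\left(107,-256 \right)}} = \frac{1}{\left(-1\right) 18 + \frac{107 - 256}{4 + 107 + 8 \left(-256\right)}} = \frac{1}{-18 + \frac{1}{4 + 107 - 2048} \left(-149\right)} = \frac{1}{-18 + \frac{1}{-1937} \left(-149\right)} = \frac{1}{-18 - - \frac{1}{13}} = \frac{1}{-18 + \frac{1}{13}} = \frac{1}{- \frac{233}{13}} = - \frac{13}{233}$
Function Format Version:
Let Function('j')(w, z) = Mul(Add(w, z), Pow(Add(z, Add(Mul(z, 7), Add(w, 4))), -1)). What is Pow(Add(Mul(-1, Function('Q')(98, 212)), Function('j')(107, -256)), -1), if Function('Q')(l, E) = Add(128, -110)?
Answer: Rational(-13, 233) ≈ -0.055794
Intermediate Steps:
Function('Q')(l, E) = 18
Function('j')(w, z) = Mul(Pow(Add(4, w, Mul(8, z)), -1), Add(w, z)) (Function('j')(w, z) = Mul(Add(w, z), Pow(Add(z, Add(Mul(7, z), Add(4, w))), -1)) = Mul(Add(w, z), Pow(Add(z, Add(4, w, Mul(7, z))), -1)) = Mul(Add(w, z), Pow(Add(4, w, Mul(8, z)), -1)) = Mul(Pow(Add(4, w, Mul(8, z)), -1), Add(w, z)))
Pow(Add(Mul(-1, Function('Q')(98, 212)), Function('j')(107, -256)), -1) = Pow(Add(Mul(-1, 18), Mul(Pow(Add(4, 107, Mul(8, -256)), -1), Add(107, -256))), -1) = Pow(Add(-18, Mul(Pow(Add(4, 107, -2048), -1), -149)), -1) = Pow(Add(-18, Mul(Pow(-1937, -1), -149)), -1) = Pow(Add(-18, Mul(Rational(-1, 1937), -149)), -1) = Pow(Add(-18, Rational(1, 13)), -1) = Pow(Rational(-233, 13), -1) = Rational(-13, 233)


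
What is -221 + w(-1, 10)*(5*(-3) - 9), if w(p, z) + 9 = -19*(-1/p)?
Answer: 451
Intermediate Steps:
w(p, z) = -9 + 19/p (w(p, z) = -9 - 19*(-1/p) = -9 - (-19)/p = -9 + 19/p)
-221 + w(-1, 10)*(5*(-3) - 9) = -221 + (-9 + 19/(-1))*(5*(-3) - 9) = -221 + (-9 + 19*(-1))*(-15 - 9) = -221 + (-9 - 19)*(-24) = -221 - 28*(-24) = -221 + 672 = 451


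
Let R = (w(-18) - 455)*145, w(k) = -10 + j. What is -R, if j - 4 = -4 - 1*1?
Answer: 67570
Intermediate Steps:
j = -1 (j = 4 + (-4 - 1*1) = 4 + (-4 - 1) = 4 - 5 = -1)
w(k) = -11 (w(k) = -10 - 1 = -11)
R = -67570 (R = (-11 - 455)*145 = -466*145 = -67570)
-R = -1*(-67570) = 67570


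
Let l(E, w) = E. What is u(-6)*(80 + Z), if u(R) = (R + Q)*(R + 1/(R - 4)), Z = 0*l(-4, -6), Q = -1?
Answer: 3416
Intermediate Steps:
Z = 0 (Z = 0*(-4) = 0)
u(R) = (-1 + R)*(R + 1/(-4 + R)) (u(R) = (R - 1)*(R + 1/(R - 4)) = (-1 + R)*(R + 1/(-4 + R)))
u(-6)*(80 + Z) = ((-1 + (-6)³ - 5*(-6)² + 5*(-6))/(-4 - 6))*(80 + 0) = ((-1 - 216 - 5*36 - 30)/(-10))*80 = -(-1 - 216 - 180 - 30)/10*80 = -⅒*(-427)*80 = (427/10)*80 = 3416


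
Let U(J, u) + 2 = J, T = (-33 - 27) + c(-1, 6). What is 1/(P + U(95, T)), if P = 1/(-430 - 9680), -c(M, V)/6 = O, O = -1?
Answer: 10110/940229 ≈ 0.010753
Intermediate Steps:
c(M, V) = 6 (c(M, V) = -6*(-1) = 6)
T = -54 (T = (-33 - 27) + 6 = -60 + 6 = -54)
U(J, u) = -2 + J
P = -1/10110 (P = 1/(-10110) = -1/10110 ≈ -9.8912e-5)
1/(P + U(95, T)) = 1/(-1/10110 + (-2 + 95)) = 1/(-1/10110 + 93) = 1/(940229/10110) = 10110/940229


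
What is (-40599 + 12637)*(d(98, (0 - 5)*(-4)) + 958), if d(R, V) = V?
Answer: -27346836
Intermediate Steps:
(-40599 + 12637)*(d(98, (0 - 5)*(-4)) + 958) = (-40599 + 12637)*((0 - 5)*(-4) + 958) = -27962*(-5*(-4) + 958) = -27962*(20 + 958) = -27962*978 = -27346836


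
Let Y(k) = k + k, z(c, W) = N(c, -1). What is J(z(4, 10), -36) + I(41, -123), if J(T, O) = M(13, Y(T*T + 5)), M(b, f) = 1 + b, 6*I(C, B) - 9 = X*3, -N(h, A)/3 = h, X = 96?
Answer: 127/2 ≈ 63.500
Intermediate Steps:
N(h, A) = -3*h
z(c, W) = -3*c
I(C, B) = 99/2 (I(C, B) = 3/2 + (96*3)/6 = 3/2 + (1/6)*288 = 3/2 + 48 = 99/2)
Y(k) = 2*k
J(T, O) = 14 (J(T, O) = 1 + 13 = 14)
J(z(4, 10), -36) + I(41, -123) = 14 + 99/2 = 127/2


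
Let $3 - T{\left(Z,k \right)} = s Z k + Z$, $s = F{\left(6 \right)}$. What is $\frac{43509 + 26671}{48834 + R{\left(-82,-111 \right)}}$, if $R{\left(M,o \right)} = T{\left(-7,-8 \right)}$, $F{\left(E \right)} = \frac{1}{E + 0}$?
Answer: $\frac{52635}{36626} \approx 1.4371$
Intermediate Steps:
$F{\left(E \right)} = \frac{1}{E}$
$s = \frac{1}{6} \approx 0.16667$
$T{\left(Z,k \right)} = 3 - Z - \frac{Z k}{6}$ ($T{\left(Z,k \right)} = 3 - \left(\frac{Z}{6} k + Z\right) = 3 - \left(\frac{Z k}{6} + Z\right) = 3 - \left(Z + \frac{Z k}{6}\right) = 3 - Z - \frac{Z k}{6}$)
$R{\left(M,o \right)} = \frac{2}{3}$ ($R{\left(M,o \right)} = 3 - -7 - \left(- \frac{7}{6}\right) \left(-8\right) = 3 + 7 - \frac{28}{3} = \frac{2}{3}$)
$\frac{43509 + 26671}{48834 + R{\left(-82,-111 \right)}} = \frac{43509 + 26671}{48834 + \frac{2}{3}} = \frac{70180}{\frac{146504}{3}} = 70180 \cdot \frac{3}{146504} = \frac{52635}{36626}$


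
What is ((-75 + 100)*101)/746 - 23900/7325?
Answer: 26649/218578 ≈ 0.12192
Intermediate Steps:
((-75 + 100)*101)/746 - 23900/7325 = (25*101)*(1/746) - 23900*1/7325 = 2525*(1/746) - 956/293 = 2525/746 - 956/293 = 26649/218578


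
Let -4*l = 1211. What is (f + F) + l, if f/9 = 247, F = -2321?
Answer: -1603/4 ≈ -400.75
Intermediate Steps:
f = 2223 (f = 9*247 = 2223)
l = -1211/4 (l = -¼*1211 = -1211/4 ≈ -302.75)
(f + F) + l = (2223 - 2321) - 1211/4 = -98 - 1211/4 = -1603/4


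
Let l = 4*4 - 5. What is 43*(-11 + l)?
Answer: 0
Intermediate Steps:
l = 11 (l = 16 - 5 = 11)
43*(-11 + l) = 43*(-11 + 11) = 43*0 = 0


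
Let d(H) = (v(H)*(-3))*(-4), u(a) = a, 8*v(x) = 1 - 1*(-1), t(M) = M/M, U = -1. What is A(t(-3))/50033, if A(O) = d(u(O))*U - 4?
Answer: -7/50033 ≈ -0.00013991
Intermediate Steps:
t(M) = 1
v(x) = ¼ (v(x) = (1 - 1*(-1))/8 = (1 + 1)/8 = (⅛)*2 = ¼)
d(H) = 3 (d(H) = ((¼)*(-3))*(-4) = -¾*(-4) = 3)
A(O) = -7 (A(O) = 3*(-1) - 4 = -3 - 4 = -7)
A(t(-3))/50033 = -7/50033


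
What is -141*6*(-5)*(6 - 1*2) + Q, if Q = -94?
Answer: 16826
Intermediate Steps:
-141*6*(-5)*(6 - 1*2) + Q = -141*6*(-5)*(6 - 1*2) - 94 = -(-4230)*(6 - 2) - 94 = -(-4230)*4 - 94 = -141*(-120) - 94 = 16920 - 94 = 16826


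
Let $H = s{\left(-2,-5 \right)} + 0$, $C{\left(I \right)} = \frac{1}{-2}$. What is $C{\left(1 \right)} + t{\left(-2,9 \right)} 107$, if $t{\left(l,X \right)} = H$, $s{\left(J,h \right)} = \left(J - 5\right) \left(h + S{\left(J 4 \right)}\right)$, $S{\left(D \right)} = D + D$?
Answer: $\frac{31457}{2} \approx 15729.0$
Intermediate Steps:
$S{\left(D \right)} = 2 D$
$s{\left(J,h \right)} = \left(-5 + J\right) \left(h + 8 J\right)$ ($s{\left(J,h \right)} = \left(J - 5\right) \left(h + 2 J 4\right) = \left(-5 + J\right) \left(h + 2 \cdot 4 J\right) = \left(-5 + J\right) \left(h + 8 J\right)$)
$C{\left(I \right)} = - \frac{1}{2}$
$H = 147$ ($H = \left(\left(-40\right) \left(-2\right) - -25 + 8 \left(-2\right)^{2} - -10\right) + 0 = \left(80 + 25 + 8 \cdot 4 + 10\right) + 0 = \left(80 + 25 + 32 + 10\right) + 0 = 147 + 0 = 147$)
$t{\left(l,X \right)} = 147$
$C{\left(1 \right)} + t{\left(-2,9 \right)} 107 = - \frac{1}{2} + 147 \cdot 107 = - \frac{1}{2} + 15729 = \frac{31457}{2}$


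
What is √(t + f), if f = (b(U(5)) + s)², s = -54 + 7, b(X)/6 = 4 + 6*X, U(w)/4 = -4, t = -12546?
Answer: √346255 ≈ 588.43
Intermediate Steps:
U(w) = -16 (U(w) = 4*(-4) = -16)
b(X) = 24 + 36*X (b(X) = 6*(4 + 6*X) = 24 + 36*X)
s = -47
f = 358801 (f = ((24 + 36*(-16)) - 47)² = ((24 - 576) - 47)² = (-552 - 47)² = (-599)² = 358801)
√(t + f) = √(-12546 + 358801) = √346255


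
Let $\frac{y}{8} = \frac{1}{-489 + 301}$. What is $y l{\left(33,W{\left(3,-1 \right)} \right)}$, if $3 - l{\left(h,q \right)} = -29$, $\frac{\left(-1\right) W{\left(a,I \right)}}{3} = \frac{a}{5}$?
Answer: $- \frac{64}{47} \approx -1.3617$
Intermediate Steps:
$W{\left(a,I \right)} = - \frac{3 a}{5}$ ($W{\left(a,I \right)} = - 3 \frac{a}{5} = - \frac{3 a}{5}$)
$l{\left(h,q \right)} = 32$ ($l{\left(h,q \right)} = 3 - -29 = 3 + 29 = 32$)
$y = - \frac{2}{47}$ ($y = \frac{8}{-489 + 301} = \frac{8}{-188} = 8 \left(- \frac{1}{188}\right) = - \frac{2}{47} \approx -0.042553$)
$y l{\left(33,W{\left(3,-1 \right)} \right)} = \left(- \frac{2}{47}\right) 32 = - \frac{64}{47}$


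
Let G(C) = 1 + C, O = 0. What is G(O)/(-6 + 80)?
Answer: 1/74 ≈ 0.013514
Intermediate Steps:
G(O)/(-6 + 80) = (1 + 0)/(-6 + 80) = 1/74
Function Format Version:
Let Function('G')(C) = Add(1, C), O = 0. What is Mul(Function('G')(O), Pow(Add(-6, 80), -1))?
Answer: Rational(1, 74) ≈ 0.013514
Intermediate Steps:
Mul(Function('G')(O), Pow(Add(-6, 80), -1)) = Mul(Add(1, 0), Pow(Add(-6, 80), -1)) = Mul(1, Pow(74, -1)) = Mul(1, Rational(1, 74)) = Rational(1, 74)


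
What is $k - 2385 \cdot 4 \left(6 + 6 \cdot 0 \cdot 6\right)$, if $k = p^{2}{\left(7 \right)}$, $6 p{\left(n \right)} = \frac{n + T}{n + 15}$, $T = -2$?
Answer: $- \frac{997349735}{17424} \approx -57240.0$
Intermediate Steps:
$p{\left(n \right)} = \frac{-2 + n}{6 \left(15 + n\right)}$ ($p{\left(n \right)} = \frac{\left(n - 2\right) \frac{1}{n + 15}}{6} = \frac{\left(-2 + n\right) \frac{1}{15 + n}}{6} = \frac{\frac{1}{15 + n} \left(-2 + n\right)}{6} = \frac{-2 + n}{6 \left(15 + n\right)}$)
$k = \frac{25}{17424}$ ($k = \left(\frac{-2 + 7}{6 \left(15 + 7\right)}\right)^{2} = \left(\frac{1}{6} \cdot \frac{1}{22} \cdot 5\right)^{2} = \left(\frac{5}{132}\right)^{2} = \frac{25}{17424} \approx 0.0014348$)
$k - 2385 \cdot 4 \left(6 + 6 \cdot 0 \cdot 6\right) = \frac{25}{17424} - 2385 \cdot 4 \left(6 + 6 \cdot 0 \cdot 6\right) = \frac{25}{17424} - 2385 \cdot 4 \left(6 + 0 \cdot 6\right) = \frac{25}{17424} - 2385 \cdot 4 \left(6 + 0\right) = \frac{25}{17424} - 2385 \cdot 4 \cdot 6 = \frac{25}{17424} - 57240 = - \frac{997349735}{17424}$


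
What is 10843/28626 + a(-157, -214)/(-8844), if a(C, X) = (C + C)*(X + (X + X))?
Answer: -472896883/21097362 ≈ -22.415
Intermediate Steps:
a(C, X) = 6*C*X (a(C, X) = (2*C)*(X + 2*X) = (2*C)*(3*X) = 6*C*X)
10843/28626 + a(-157, -214)/(-8844) = 10843/28626 + (6*(-157)*(-214))/(-8844) = 10843*(1/28626) + 201588*(-1/8844) = 10843/28626 - 16799/737 = -472896883/21097362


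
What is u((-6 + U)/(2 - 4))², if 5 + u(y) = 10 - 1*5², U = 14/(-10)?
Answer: 400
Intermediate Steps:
U = -7/5 (U = 14*(-⅒) = -7/5 ≈ -1.4000)
u(y) = -20 (u(y) = -5 + (10 - 1*5²) = -5 + (10 - 1*25) = -5 + (10 - 25) = -5 - 15 = -20)
u((-6 + U)/(2 - 4))² = (-20)² = 400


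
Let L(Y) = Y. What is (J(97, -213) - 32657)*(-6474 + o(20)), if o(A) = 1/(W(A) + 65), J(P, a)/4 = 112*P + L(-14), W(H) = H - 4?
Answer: -1877851333/27 ≈ -6.9550e+7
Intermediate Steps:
W(H) = -4 + H
J(P, a) = -56 + 448*P (J(P, a) = 4*(112*P - 14) = 4*(-14 + 112*P) = -56 + 448*P)
o(A) = 1/(61 + A) (o(A) = 1/((-4 + A) + 65) = 1/(61 + A))
(J(97, -213) - 32657)*(-6474 + o(20)) = ((-56 + 448*97) - 32657)*(-6474 + 1/(61 + 20)) = ((-56 + 43456) - 32657)*(-6474 + 1/81) = (43400 - 32657)*(-6474 + 1/81) = 10743*(-524393/81) = -1877851333/27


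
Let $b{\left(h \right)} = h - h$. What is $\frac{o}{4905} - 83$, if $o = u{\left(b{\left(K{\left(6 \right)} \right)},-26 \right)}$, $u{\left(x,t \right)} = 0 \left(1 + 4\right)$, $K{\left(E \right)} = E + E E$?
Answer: $-83$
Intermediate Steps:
$K{\left(E \right)} = E + E^{2}$
$b{\left(h \right)} = 0$
$u{\left(x,t \right)} = 0$ ($u{\left(x,t \right)} = 0 \cdot 5 = 0$)
$o = 0$
$\frac{o}{4905} - 83 = \frac{0}{4905} - 83 = 0 \cdot \frac{1}{4905} - 83 = 0 - 83 = -83$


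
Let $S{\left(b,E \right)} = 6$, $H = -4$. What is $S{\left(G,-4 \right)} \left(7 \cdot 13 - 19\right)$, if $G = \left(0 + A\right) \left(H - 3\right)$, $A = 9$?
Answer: $432$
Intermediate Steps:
$G = -63$ ($G = \left(0 + 9\right) \left(-4 - 3\right) = 9 \left(-7\right) = -63$)
$S{\left(G,-4 \right)} \left(7 \cdot 13 - 19\right) = 6 \left(7 \cdot 13 - 19\right) = 6 \left(91 - 19\right) = 6 \cdot 72 = 432$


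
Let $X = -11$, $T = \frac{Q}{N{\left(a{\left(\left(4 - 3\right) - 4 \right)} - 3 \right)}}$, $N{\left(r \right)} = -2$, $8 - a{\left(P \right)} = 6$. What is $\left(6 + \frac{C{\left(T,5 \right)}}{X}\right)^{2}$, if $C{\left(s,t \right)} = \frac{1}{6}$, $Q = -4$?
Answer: $\frac{156025}{4356} \approx 35.818$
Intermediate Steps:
$a{\left(P \right)} = 2$ ($a{\left(P \right)} = 8 - 6 = 2$)
$T = 2$ ($T = - \frac{4}{-2} = \left(-4\right) \left(- \frac{1}{2}\right) = 2$)
$C{\left(s,t \right)} = \frac{1}{6}$
$\left(6 + \frac{C{\left(T,5 \right)}}{X}\right)^{2} = \left(6 + \frac{1}{6 \left(-11\right)}\right)^{2} = \left(6 + \frac{1}{6} \left(- \frac{1}{11}\right)\right)^{2} = \left(6 - \frac{1}{66}\right)^{2} = \left(\frac{395}{66}\right)^{2} = \frac{156025}{4356}$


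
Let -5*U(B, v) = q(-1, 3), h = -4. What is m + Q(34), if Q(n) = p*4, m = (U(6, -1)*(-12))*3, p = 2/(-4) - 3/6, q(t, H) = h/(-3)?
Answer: 28/5 ≈ 5.6000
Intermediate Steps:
q(t, H) = 4/3 (q(t, H) = -4/(-3) = -4*(-⅓) = 4/3)
U(B, v) = -4/15 (U(B, v) = -⅕*4/3 = -4/15)
p = -1 (p = 2*(-¼) - 3*⅙ = -½ - ½ = -1)
m = 48/5 (m = -4/15*(-12)*3 = (16/5)*3 = 48/5 ≈ 9.6000)
Q(n) = -4 (Q(n) = -1*4 = -4)
m + Q(34) = 48/5 - 4 = 28/5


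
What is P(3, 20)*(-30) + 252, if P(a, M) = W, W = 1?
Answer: 222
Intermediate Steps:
P(a, M) = 1
P(3, 20)*(-30) + 252 = 1*(-30) + 252 = -30 + 252 = 222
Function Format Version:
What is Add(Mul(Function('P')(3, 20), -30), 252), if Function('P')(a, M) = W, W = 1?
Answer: 222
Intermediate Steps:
Function('P')(a, M) = 1
Add(Mul(Function('P')(3, 20), -30), 252) = Add(Mul(1, -30), 252) = Add(-30, 252) = 222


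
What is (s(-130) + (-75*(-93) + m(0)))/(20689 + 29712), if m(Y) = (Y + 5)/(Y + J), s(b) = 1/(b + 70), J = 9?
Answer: 1255597/9072180 ≈ 0.13840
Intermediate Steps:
s(b) = 1/(70 + b)
m(Y) = (5 + Y)/(9 + Y) (m(Y) = (Y + 5)/(Y + 9) = (5 + Y)/(9 + Y))
(s(-130) + (-75*(-93) + m(0)))/(20689 + 29712) = (1/(70 - 130) + (-75*(-93) + (5 + 0)/(9 + 0)))/(20689 + 29712) = (1/(-60) + (6975 + 5/9))/50401 = (-1/60 + (6975 + (⅑)*5))*(1/50401) = (-1/60 + (6975 + 5/9))*(1/50401) = (-1/60 + 62780/9)*(1/50401) = (1255597/180)*(1/50401) = 1255597/9072180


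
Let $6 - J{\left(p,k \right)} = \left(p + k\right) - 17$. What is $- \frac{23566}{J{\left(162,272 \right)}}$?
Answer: $\frac{23566}{411} \approx 57.338$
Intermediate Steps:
$J{\left(p,k \right)} = 23 - k - p$ ($J{\left(p,k \right)} = 6 - \left(\left(p + k\right) - 17\right) = 6 - \left(\left(k + p\right) - 17\right) = 6 - \left(-17 + k + p\right) = 23 - k - p$)
$- \frac{23566}{J{\left(162,272 \right)}} = - \frac{23566}{23 - 272 - 162} = - \frac{23566}{-411} = \left(-23566\right) \left(- \frac{1}{411}\right) = \frac{23566}{411}$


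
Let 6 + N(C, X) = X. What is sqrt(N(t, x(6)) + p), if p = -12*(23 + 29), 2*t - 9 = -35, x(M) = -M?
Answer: 2*I*sqrt(159) ≈ 25.219*I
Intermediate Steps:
t = -13 (t = 9/2 + (1/2)*(-35) = 9/2 - 35/2 = -13)
N(C, X) = -6 + X
p = -624 (p = -12*52 = -624)
sqrt(N(t, x(6)) + p) = sqrt((-6 - 1*6) - 624) = sqrt((-6 - 6) - 624) = sqrt(-12 - 624) = sqrt(-636) = 2*I*sqrt(159)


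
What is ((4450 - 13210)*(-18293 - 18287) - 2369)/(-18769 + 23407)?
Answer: 320438431/4638 ≈ 69090.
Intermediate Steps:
((4450 - 13210)*(-18293 - 18287) - 2369)/(-18769 + 23407) = (-8760*(-36580) - 2369)/4638 = (320440800 - 2369)*(1/4638) = 320438431*(1/4638) = 320438431/4638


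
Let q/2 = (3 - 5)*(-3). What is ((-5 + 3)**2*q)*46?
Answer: 2208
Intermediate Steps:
q = 12 (q = 2*((3 - 5)*(-3)) = 2*(-2*(-3)) = 2*6 = 12)
((-5 + 3)**2*q)*46 = ((-5 + 3)**2*12)*46 = ((-2)**2*12)*46 = (4*12)*46 = 48*46 = 2208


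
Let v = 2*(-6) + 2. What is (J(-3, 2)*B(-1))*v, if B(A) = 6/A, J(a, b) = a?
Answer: -180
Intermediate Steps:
v = -10 (v = -12 + 2 = -10)
(J(-3, 2)*B(-1))*v = -18/(-1)*(-10) = -18*(-1)*(-10) = -3*(-6)*(-10) = 18*(-10) = -180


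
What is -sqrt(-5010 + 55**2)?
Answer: -I*sqrt(1985) ≈ -44.553*I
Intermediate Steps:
-sqrt(-5010 + 55**2) = -sqrt(-5010 + 3025) = -sqrt(-1985) = -I*sqrt(1985)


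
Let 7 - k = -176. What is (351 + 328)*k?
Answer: 124257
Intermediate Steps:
k = 183 (k = 7 - 1*(-176) = 7 + 176 = 183)
(351 + 328)*k = (351 + 328)*183 = 679*183 = 124257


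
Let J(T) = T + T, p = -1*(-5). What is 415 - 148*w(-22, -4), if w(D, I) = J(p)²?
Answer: -14385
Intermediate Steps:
p = 5
J(T) = 2*T
w(D, I) = 100 (w(D, I) = (2*5)² = 10² = 100)
415 - 148*w(-22, -4) = 415 - 148*100 = 415 - 14800 = -14385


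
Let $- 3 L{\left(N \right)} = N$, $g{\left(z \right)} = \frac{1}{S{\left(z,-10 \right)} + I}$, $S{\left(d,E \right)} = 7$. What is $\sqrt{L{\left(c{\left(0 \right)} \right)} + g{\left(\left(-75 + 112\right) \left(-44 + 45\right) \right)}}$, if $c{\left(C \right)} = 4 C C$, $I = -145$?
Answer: $\frac{i \sqrt{138}}{138} \approx 0.085126 i$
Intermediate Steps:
$c{\left(C \right)} = 4 C^{2}$
$g{\left(z \right)} = - \frac{1}{138}$ ($g{\left(z \right)} = \frac{1}{7 - 145} = \frac{1}{-138} = - \frac{1}{138}$)
$L{\left(N \right)} = - \frac{N}{3}$
$\sqrt{L{\left(c{\left(0 \right)} \right)} + g{\left(\left(-75 + 112\right) \left(-44 + 45\right) \right)}} = \sqrt{- \frac{4 \cdot 0^{2}}{3} - \frac{1}{138}} = \sqrt{- \frac{4 \cdot 0}{3} - \frac{1}{138}} = \sqrt{\left(- \frac{1}{3}\right) 0 - \frac{1}{138}} = \sqrt{0 - \frac{1}{138}} = \sqrt{- \frac{1}{138}} = \frac{i \sqrt{138}}{138}$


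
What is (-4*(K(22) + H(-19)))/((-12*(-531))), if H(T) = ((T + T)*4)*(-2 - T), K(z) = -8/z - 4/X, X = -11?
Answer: 2584/1593 ≈ 1.6221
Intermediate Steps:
K(z) = 4/11 - 8/z (K(z) = -8/z - 4/(-11) = -8/z - 4*(-1/11) = -8/z + 4/11 = 4/11 - 8/z)
H(T) = 8*T*(-2 - T) (H(T) = ((2*T)*4)*(-2 - T) = (8*T)*(-2 - T) = 8*T*(-2 - T))
(-4*(K(22) + H(-19)))/((-12*(-531))) = (-4*((4/11 - 8/22) - 8*(-19)*(2 - 19)))/((-12*(-531))) = -4*((4/11 - 8*1/22) - 8*(-19)*(-17))/6372 = -4*((4/11 - 4/11) - 2584)*(1/6372) = -4*(0 - 2584)*(1/6372) = -4*(-2584)*(1/6372) = 10336*(1/6372) = 2584/1593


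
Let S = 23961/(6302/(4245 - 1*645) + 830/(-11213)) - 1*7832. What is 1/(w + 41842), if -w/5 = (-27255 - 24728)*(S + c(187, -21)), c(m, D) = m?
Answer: 33838163/58461937241558721 ≈ 5.7881e-10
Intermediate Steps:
S = 218593954784/33838163 (S = 23961/(6302/(4245 - 645) + 830*(-1/11213)) - 7832 = 23961/(6302/3600 - 830/11213) - 7832 = 23961/(6302*(1/3600) - 830/11213) - 7832 = 23961/(3151/1800 - 830/11213) - 7832 = 23961/(33838163/20183400) - 7832 = 23961*(20183400/33838163) - 7832 = 483614447400/33838163 - 7832 = 218593954784/33838163 ≈ 6460.0)
w = 58460521385142475/33838163 (w = -5*(-27255 - 24728)*(218593954784/33838163 + 187) = -(-259915)*224921691265/33838163 = -5*(-11692104277028495/33838163) = 58460521385142475/33838163 ≈ 1.7276e+9)
1/(w + 41842) = 1/(58460521385142475/33838163 + 41842) = 1/(58461937241558721/33838163) = 33838163/58461937241558721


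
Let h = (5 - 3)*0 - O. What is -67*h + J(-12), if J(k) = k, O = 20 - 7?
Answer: 859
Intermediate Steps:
O = 13
h = -13 (h = (5 - 3)*0 - 1*13 = 2*0 - 13 = 0 - 13 = -13)
-67*h + J(-12) = -67*(-13) - 12 = 871 - 12 = 859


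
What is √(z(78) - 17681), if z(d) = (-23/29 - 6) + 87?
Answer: I*√14802267/29 ≈ 132.67*I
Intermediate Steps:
z(d) = 2326/29 (z(d) = (-23*1/29 - 6) + 87 = (-23/29 - 6) + 87 = -197/29 + 87 = 2326/29)
√(z(78) - 17681) = √(2326/29 - 17681) = √(-510423/29) = I*√14802267/29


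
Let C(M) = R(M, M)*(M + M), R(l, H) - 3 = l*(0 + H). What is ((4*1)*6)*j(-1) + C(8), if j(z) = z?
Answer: 1048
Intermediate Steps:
R(l, H) = 3 + H*l (R(l, H) = 3 + l*(0 + H) = 3 + l*H = 3 + H*l)
C(M) = 2*M*(3 + M²) (C(M) = (3 + M*M)*(M + M) = (3 + M²)*(2*M) = 2*M*(3 + M²))
((4*1)*6)*j(-1) + C(8) = ((4*1)*6)*(-1) + 2*8*(3 + 8²) = (4*6)*(-1) + 2*8*(3 + 64) = 24*(-1) + 2*8*67 = -24 + 1072 = 1048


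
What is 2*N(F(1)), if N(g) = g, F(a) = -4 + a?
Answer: -6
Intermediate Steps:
2*N(F(1)) = 2*(-4 + 1) = 2*(-3) = -6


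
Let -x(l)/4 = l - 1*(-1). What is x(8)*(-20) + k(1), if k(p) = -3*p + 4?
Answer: 721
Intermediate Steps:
x(l) = -4 - 4*l (x(l) = -4*(l - 1*(-1)) = -4*(l + 1) = -4*(1 + l) = -4 - 4*l)
k(p) = 4 - 3*p
x(8)*(-20) + k(1) = (-4 - 4*8)*(-20) + (4 - 3*1) = (-4 - 32)*(-20) + (4 - 3) = -36*(-20) + 1 = 720 + 1 = 721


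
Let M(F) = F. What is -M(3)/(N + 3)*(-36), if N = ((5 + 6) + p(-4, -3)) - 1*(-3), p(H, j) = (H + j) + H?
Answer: 18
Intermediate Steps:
p(H, j) = j + 2*H
N = 3 (N = ((5 + 6) + (-3 + 2*(-4))) - 1*(-3) = (11 + (-3 - 8)) + 3 = (11 - 11) + 3 = 0 + 3 = 3)
-M(3)/(N + 3)*(-36) = -3/(3 + 3)*(-36) = -3/6*(-36) = -(1/6)*3*(-36) = -(-36)/2 = -1*(-18) = 18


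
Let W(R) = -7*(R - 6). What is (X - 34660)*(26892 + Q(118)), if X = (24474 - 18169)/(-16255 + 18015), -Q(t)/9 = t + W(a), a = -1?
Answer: -309721908951/352 ≈ -8.7989e+8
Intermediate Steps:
W(R) = 42 - 7*R (W(R) = -7*(-6 + R) = 42 - 7*R)
Q(t) = -441 - 9*t (Q(t) = -9*(t + (42 - 7*(-1))) = -9*(t + (42 + 7)) = -9*(t + 49) = -9*(49 + t) = -441 - 9*t)
X = 1261/352 (X = 6305/1760 = 6305*(1/1760) = 1261/352 ≈ 3.5824)
(X - 34660)*(26892 + Q(118)) = (1261/352 - 34660)*(26892 + (-441 - 9*118)) = -12199059*(26892 + (-441 - 1062))/352 = -12199059*(26892 - 1503)/352 = -12199059/352*25389 = -309721908951/352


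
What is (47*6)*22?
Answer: 6204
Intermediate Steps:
(47*6)*22 = 282*22 = 6204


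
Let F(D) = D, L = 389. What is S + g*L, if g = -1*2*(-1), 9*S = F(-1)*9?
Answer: 777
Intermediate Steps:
S = -1 (S = (-1*9)/9 = (⅑)*(-9) = -1)
g = 2 (g = -2*(-1) = 2)
S + g*L = -1 + 2*389 = -1 + 778 = 777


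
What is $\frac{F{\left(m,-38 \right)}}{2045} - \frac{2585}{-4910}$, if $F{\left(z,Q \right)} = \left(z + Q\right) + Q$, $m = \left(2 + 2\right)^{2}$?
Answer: $\frac{199669}{401638} \approx 0.49714$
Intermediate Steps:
$m = 16$ ($m = 4^{2} = 16$)
$F{\left(z,Q \right)} = z + 2 Q$ ($F{\left(z,Q \right)} = \left(Q + z\right) + Q = z + 2 Q$)
$\frac{F{\left(m,-38 \right)}}{2045} - \frac{2585}{-4910} = \frac{16 + 2 \left(-38\right)}{2045} - \frac{2585}{-4910} = \left(16 - 76\right) \frac{1}{2045} - - \frac{517}{982} = \left(-60\right) \frac{1}{2045} + \frac{517}{982} = - \frac{12}{409} + \frac{517}{982} = \frac{199669}{401638}$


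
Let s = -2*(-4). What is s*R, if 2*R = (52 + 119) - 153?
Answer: 72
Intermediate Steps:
s = 8
R = 9 (R = ((52 + 119) - 153)/2 = (171 - 153)/2 = (1/2)*18 = 9)
s*R = 8*9 = 72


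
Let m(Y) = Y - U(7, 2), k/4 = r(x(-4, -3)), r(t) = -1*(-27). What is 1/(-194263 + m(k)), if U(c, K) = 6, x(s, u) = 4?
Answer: -1/194161 ≈ -5.1504e-6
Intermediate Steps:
r(t) = 27
k = 108 (k = 4*27 = 108)
m(Y) = -6 + Y (m(Y) = Y - 1*6 = Y - 6 = -6 + Y)
1/(-194263 + m(k)) = 1/(-194263 + (-6 + 108)) = 1/(-194263 + 102) = 1/(-194161) = -1/194161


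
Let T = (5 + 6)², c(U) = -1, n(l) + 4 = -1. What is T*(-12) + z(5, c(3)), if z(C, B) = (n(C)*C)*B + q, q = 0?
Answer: -1427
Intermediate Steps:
n(l) = -5 (n(l) = -4 - 1 = -5)
T = 121 (T = 11² = 121)
z(C, B) = -5*B*C (z(C, B) = (-5*C)*B + 0 = -5*B*C + 0 = -5*B*C)
T*(-12) + z(5, c(3)) = 121*(-12) - 5*(-1)*5 = -1452 + 25 = -1427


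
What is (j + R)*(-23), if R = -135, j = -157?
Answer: 6716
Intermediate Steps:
(j + R)*(-23) = (-157 - 135)*(-23) = -292*(-23) = 6716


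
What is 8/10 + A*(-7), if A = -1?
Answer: 39/5 ≈ 7.8000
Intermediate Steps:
8/10 + A*(-7) = 8/10 - 1*(-7) = 8*(⅒) + 7 = ⅘ + 7 = 39/5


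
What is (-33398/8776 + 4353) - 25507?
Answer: -92840451/4388 ≈ -21158.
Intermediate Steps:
(-33398/8776 + 4353) - 25507 = (-33398*1/8776 + 4353) - 25507 = (-16699/4388 + 4353) - 25507 = 19084265/4388 - 25507 = -92840451/4388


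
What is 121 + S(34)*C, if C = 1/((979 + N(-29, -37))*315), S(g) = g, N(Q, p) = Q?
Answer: 18104642/149625 ≈ 121.00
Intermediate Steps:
C = 1/299250 (C = 1/((979 - 29)*315) = (1/315)/950 = (1/950)*(1/315) = 1/299250 ≈ 3.3417e-6)
121 + S(34)*C = 121 + 34*(1/299250) = 121 + 17/149625 = 18104642/149625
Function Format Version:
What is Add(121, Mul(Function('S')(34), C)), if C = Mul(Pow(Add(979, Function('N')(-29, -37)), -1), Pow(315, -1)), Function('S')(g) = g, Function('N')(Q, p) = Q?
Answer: Rational(18104642, 149625) ≈ 121.00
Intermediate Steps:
C = Rational(1, 299250) (C = Mul(Pow(Add(979, -29), -1), Pow(315, -1)) = Mul(Pow(950, -1), Rational(1, 315)) = Mul(Rational(1, 950), Rational(1, 315)) = Rational(1, 299250) ≈ 3.3417e-6)
Add(121, Mul(Function('S')(34), C)) = Add(121, Mul(34, Rational(1, 299250))) = Add(121, Rational(17, 149625)) = Rational(18104642, 149625)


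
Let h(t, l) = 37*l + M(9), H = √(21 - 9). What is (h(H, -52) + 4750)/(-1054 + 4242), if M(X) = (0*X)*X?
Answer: 1413/1594 ≈ 0.88645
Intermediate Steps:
M(X) = 0 (M(X) = 0*X = 0)
H = 2*√3 (H = √12 = 2*√3 ≈ 3.4641)
h(t, l) = 37*l (h(t, l) = 37*l + 0 = 37*l)
(h(H, -52) + 4750)/(-1054 + 4242) = (37*(-52) + 4750)/(-1054 + 4242) = (-1924 + 4750)/3188 = 2826*(1/3188) = 1413/1594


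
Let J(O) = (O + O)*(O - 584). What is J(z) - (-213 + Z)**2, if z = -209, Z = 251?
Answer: 330030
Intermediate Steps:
J(O) = 2*O*(-584 + O) (J(O) = (2*O)*(-584 + O) = 2*O*(-584 + O))
J(z) - (-213 + Z)**2 = 2*(-209)*(-584 - 209) - (-213 + 251)**2 = 2*(-209)*(-793) - 1*38**2 = 331474 - 1*1444 = 331474 - 1444 = 330030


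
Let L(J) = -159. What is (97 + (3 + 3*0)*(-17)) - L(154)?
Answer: 205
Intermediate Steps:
(97 + (3 + 3*0)*(-17)) - L(154) = (97 + (3 + 3*0)*(-17)) - 1*(-159) = (97 + (3 + 0)*(-17)) + 159 = (97 + 3*(-17)) + 159 = (97 - 51) + 159 = 46 + 159 = 205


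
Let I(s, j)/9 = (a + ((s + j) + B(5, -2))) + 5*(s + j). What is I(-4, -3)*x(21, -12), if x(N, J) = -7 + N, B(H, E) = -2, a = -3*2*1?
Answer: -6300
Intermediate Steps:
a = -6 (a = -6*1 = -6)
I(s, j) = -72 + 54*j + 54*s (I(s, j) = 9*((-6 + ((s + j) - 2)) + 5*(s + j)) = 9*((-6 + ((j + s) - 2)) + 5*(j + s)) = 9*((-6 + (-2 + j + s)) + (5*j + 5*s)) = 9*((-8 + j + s) + (5*j + 5*s)) = 9*(-8 + 6*j + 6*s) = -72 + 54*j + 54*s)
I(-4, -3)*x(21, -12) = (-72 + 54*(-3) + 54*(-4))*(-7 + 21) = (-72 - 162 - 216)*14 = -450*14 = -6300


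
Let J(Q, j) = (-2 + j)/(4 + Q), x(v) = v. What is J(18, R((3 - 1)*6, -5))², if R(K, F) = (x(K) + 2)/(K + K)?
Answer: 289/69696 ≈ 0.0041466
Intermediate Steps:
R(K, F) = (2 + K)/(2*K) (R(K, F) = (K + 2)/(K + K) = (2 + K)/((2*K)) = (2 + K)*(1/(2*K)) = (2 + K)/(2*K))
J(Q, j) = (-2 + j)/(4 + Q)
J(18, R((3 - 1)*6, -5))² = ((-2 + (2 + (3 - 1)*6)/(2*(((3 - 1)*6))))/(4 + 18))² = ((-2 + (2 + 2*6)/(2*((2*6))))/22)² = ((-2 + (½)*(2 + 12)/12)/22)² = ((-2 + (½)*(1/12)*14)/22)² = ((-2 + 7/12)/22)² = ((1/22)*(-17/12))² = (-17/264)² = 289/69696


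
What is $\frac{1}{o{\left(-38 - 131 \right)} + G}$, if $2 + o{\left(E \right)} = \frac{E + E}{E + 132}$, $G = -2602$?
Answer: $- \frac{37}{96010} \approx -0.00038538$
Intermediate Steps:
$o{\left(E \right)} = -2 + \frac{2 E}{132 + E}$ ($o{\left(E \right)} = -2 + \frac{E + E}{E + 132} = -2 + \frac{2 E}{132 + E}$)
$\frac{1}{o{\left(-38 - 131 \right)} + G} = \frac{1}{- \frac{264}{132 - 169} - 2602} = \frac{1}{- \frac{264}{-37} - 2602} = \frac{1}{\left(-264\right) \left(- \frac{1}{37}\right) - 2602} = \frac{1}{\frac{264}{37} - 2602} = \frac{1}{- \frac{96010}{37}} = - \frac{37}{96010}$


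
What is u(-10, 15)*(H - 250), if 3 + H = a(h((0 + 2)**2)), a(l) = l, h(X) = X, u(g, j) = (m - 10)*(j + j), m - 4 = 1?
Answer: 37350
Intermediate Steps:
m = 5 (m = 4 + 1 = 5)
u(g, j) = -10*j (u(g, j) = (5 - 10)*(j + j) = -10*j)
H = 1 (H = -3 + (0 + 2)**2 = -3 + 2**2 = -3 + 4 = 1)
u(-10, 15)*(H - 250) = (-10*15)*(1 - 250) = -150*(-249) = 37350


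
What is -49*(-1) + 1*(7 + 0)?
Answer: 56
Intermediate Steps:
-49*(-1) + 1*(7 + 0) = 49 + 1*7 = 49 + 7 = 56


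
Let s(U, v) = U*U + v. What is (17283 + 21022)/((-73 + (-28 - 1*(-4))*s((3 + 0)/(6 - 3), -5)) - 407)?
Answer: -38305/384 ≈ -99.753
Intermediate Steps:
s(U, v) = v + U² (s(U, v) = U² + v = v + U²)
(17283 + 21022)/((-73 + (-28 - 1*(-4))*s((3 + 0)/(6 - 3), -5)) - 407) = (17283 + 21022)/((-73 + (-28 - 1*(-4))*(-5 + ((3 + 0)/(6 - 3))²)) - 407) = 38305/((-73 + (-28 + 4)*(-5 + (3/3)²)) - 407) = 38305/((-73 - 24*(-5 + (3*(⅓))²)) - 407) = 38305/((-73 - 24*(-5 + 1²)) - 407) = 38305/((-73 - 24*(-5 + 1)) - 407) = 38305/((-73 - 24*(-4)) - 407) = 38305/((-73 + 96) - 407) = 38305/(23 - 407) = 38305/(-384) = 38305*(-1/384) = -38305/384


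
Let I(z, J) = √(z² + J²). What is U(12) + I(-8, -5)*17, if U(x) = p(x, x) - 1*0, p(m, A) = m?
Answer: 12 + 17*√89 ≈ 172.38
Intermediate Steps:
I(z, J) = √(J² + z²)
U(x) = x (U(x) = x - 1*0 = x + 0 = x)
U(12) + I(-8, -5)*17 = 12 + √((-5)² + (-8)²)*17 = 12 + √(25 + 64)*17 = 12 + √89*17 = 12 + 17*√89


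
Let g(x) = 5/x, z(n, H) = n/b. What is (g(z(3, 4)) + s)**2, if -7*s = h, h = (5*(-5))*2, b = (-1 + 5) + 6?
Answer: 250000/441 ≈ 566.89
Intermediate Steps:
b = 10 (b = 4 + 6 = 10)
z(n, H) = n/10
h = -50 (h = -25*2 = -50)
s = 50/7 (s = -1/7*(-50) = 50/7 ≈ 7.1429)
(g(z(3, 4)) + s)**2 = (5/(((1/10)*3)) + 50/7)**2 = (5/(3/10) + 50/7)**2 = (5*(10/3) + 50/7)**2 = (50/3 + 50/7)**2 = (500/21)**2 = 250000/441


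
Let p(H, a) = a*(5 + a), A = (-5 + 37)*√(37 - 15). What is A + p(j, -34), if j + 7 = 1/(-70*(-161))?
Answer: 986 + 32*√22 ≈ 1136.1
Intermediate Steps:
j = -78889/11270 (j = -7 + 1/(-70*(-161)) = -7 - 1/70*(-1/161) = -7 + 1/11270 = -78889/11270 ≈ -6.9999)
A = 32*√22 ≈ 150.09
A + p(j, -34) = 32*√22 - 34*(5 - 34) = 32*√22 - 34*(-29) = 32*√22 + 986 = 986 + 32*√22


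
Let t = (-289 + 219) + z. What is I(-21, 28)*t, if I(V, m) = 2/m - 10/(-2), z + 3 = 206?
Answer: 1349/2 ≈ 674.50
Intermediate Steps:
z = 203 (z = -3 + 206 = 203)
I(V, m) = 5 + 2/m (I(V, m) = 2/m - 10*(-1/2) = 2/m + 5 = 5 + 2/m)
t = 133 (t = (-289 + 219) + 203 = -70 + 203 = 133)
I(-21, 28)*t = (5 + 2/28)*133 = (5 + 2*(1/28))*133 = (5 + 1/14)*133 = (71/14)*133 = 1349/2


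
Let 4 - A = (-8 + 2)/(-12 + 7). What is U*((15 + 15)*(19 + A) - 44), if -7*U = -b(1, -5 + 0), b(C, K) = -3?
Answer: -1830/7 ≈ -261.43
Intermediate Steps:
A = 14/5 (A = 4 - (-8 + 2)/(-12 + 7) = 4 - (-6)/(-5) = 4 - (-6)*(-1)/5 = 4 - 1*6/5 = 4 - 6/5 = 14/5 ≈ 2.8000)
U = -3/7 (U = -(-1)*(-3)/7 = -⅐*3 = -3/7 ≈ -0.42857)
U*((15 + 15)*(19 + A) - 44) = -3*((15 + 15)*(19 + 14/5) - 44)/7 = -3*(30*(109/5) - 44)/7 = -3*(654 - 44)/7 = -3/7*610 = -1830/7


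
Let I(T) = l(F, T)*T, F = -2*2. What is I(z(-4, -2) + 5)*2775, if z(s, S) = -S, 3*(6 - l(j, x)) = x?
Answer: 71225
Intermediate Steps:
F = -4
l(j, x) = 6 - x/3
I(T) = T*(6 - T/3) (I(T) = (6 - T/3)*T = T*(6 - T/3))
I(z(-4, -2) + 5)*2775 = ((-1*(-2) + 5)*(18 - (-1*(-2) + 5))/3)*2775 = ((2 + 5)*(18 - (2 + 5))/3)*2775 = ((⅓)*7*(18 - 1*7))*2775 = ((⅓)*7*(18 - 7))*2775 = ((⅓)*7*11)*2775 = (77/3)*2775 = 71225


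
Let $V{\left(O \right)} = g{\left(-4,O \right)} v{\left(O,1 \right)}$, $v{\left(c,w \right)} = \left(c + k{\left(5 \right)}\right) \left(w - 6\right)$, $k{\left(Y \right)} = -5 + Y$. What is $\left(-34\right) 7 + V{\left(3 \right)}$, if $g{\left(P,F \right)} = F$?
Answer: $-283$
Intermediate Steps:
$v{\left(c,w \right)} = c \left(-6 + w\right)$ ($v{\left(c,w \right)} = \left(c + \left(-5 + 5\right)\right) \left(w - 6\right) = \left(c + 0\right) \left(w - 6\right) = c \left(w - 6\right) = c \left(-6 + w\right)$)
$V{\left(O \right)} = - 5 O^{2}$ ($V{\left(O \right)} = O O \left(-6 + 1\right) = O O \left(-5\right) = O \left(- 5 O\right) = - 5 O^{2}$)
$\left(-34\right) 7 + V{\left(3 \right)} = \left(-34\right) 7 - 5 \cdot 3^{2} = -238 - 45 = -283$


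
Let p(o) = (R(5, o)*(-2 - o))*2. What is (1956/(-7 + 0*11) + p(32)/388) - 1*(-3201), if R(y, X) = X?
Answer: 1979939/679 ≈ 2916.0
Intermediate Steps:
p(o) = 2*o*(-2 - o) (p(o) = (o*(-2 - o))*2 = 2*o*(-2 - o))
(1956/(-7 + 0*11) + p(32)/388) - 1*(-3201) = (1956/(-7 + 0*11) - 2*32*(2 + 32)/388) - 1*(-3201) = (1956/(-7 + 0) - 2*32*34*(1/388)) + 3201 = (1956/(-7) - 2176*1/388) + 3201 = (1956*(-⅐) - 544/97) + 3201 = (-1956/7 - 544/97) + 3201 = -193540/679 + 3201 = 1979939/679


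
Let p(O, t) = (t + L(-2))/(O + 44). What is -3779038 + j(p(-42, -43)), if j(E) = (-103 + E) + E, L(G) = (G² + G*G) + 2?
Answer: -3779174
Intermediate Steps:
L(G) = 2 + 2*G² (L(G) = (G² + G²) + 2 = 2*G² + 2 = 2 + 2*G²)
p(O, t) = (10 + t)/(44 + O) (p(O, t) = (t + (2 + 2*(-2)²))/(O + 44) = (t + (2 + 2*4))/(44 + O) = (t + (2 + 8))/(44 + O) = (t + 10)/(44 + O) = (10 + t)/(44 + O))
j(E) = -103 + 2*E
-3779038 + j(p(-42, -43)) = -3779038 + (-103 + 2*((10 - 43)/(44 - 42))) = -3779038 + (-103 + 2*(-33/2)) = -3779038 + (-103 - 33) = -3779038 - 136 = -3779174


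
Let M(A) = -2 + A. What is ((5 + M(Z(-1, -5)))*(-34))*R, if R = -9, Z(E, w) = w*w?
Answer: 8568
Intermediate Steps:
Z(E, w) = w²
((5 + M(Z(-1, -5)))*(-34))*R = ((5 + (-2 + (-5)²))*(-34))*(-9) = ((5 + (-2 + 25))*(-34))*(-9) = ((5 + 23)*(-34))*(-9) = (28*(-34))*(-9) = -952*(-9) = 8568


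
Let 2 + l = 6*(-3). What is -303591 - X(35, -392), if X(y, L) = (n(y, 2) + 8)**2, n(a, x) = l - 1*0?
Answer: -303735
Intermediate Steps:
l = -20 (l = -2 + 6*(-3) = -2 - 18 = -20)
n(a, x) = -20 (n(a, x) = -20 - 1*0 = -20 + 0 = -20)
X(y, L) = 144 (X(y, L) = (-20 + 8)**2 = (-12)**2 = 144)
-303591 - X(35, -392) = -303591 - 1*144 = -303591 - 144 = -303735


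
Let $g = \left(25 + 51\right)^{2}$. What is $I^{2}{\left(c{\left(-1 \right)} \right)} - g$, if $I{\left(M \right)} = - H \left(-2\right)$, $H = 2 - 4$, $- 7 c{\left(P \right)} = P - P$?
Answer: $-5760$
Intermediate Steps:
$c{\left(P \right)} = 0$ ($c{\left(P \right)} = - \frac{P - P}{7} = \left(- \frac{1}{7}\right) 0 = 0$)
$H = -2$ ($H = 2 - 4 = -2$)
$g = 5776$ ($g = 76^{2} = 5776$)
$I{\left(M \right)} = -4$ ($I{\left(M \right)} = \left(-1\right) \left(-2\right) \left(-2\right) = 2 \left(-2\right) = -4$)
$I^{2}{\left(c{\left(-1 \right)} \right)} - g = \left(-4\right)^{2} - 5776 = 16 - 5776 = -5760$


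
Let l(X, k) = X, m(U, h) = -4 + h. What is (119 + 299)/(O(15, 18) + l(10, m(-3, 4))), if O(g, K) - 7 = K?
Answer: 418/35 ≈ 11.943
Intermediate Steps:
O(g, K) = 7 + K
(119 + 299)/(O(15, 18) + l(10, m(-3, 4))) = (119 + 299)/((7 + 18) + 10) = 418/(25 + 10) = 418/35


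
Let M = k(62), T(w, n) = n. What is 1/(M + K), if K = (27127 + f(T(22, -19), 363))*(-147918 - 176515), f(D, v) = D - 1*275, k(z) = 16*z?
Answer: -1/8705509697 ≈ -1.1487e-10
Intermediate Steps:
f(D, v) = -275 + D (f(D, v) = D - 275 = -275 + D)
M = 992 (M = 16*62 = 992)
K = -8705510689 (K = (27127 + (-275 - 19))*(-147918 - 176515) = (27127 - 294)*(-324433) = 26833*(-324433) = -8705510689)
1/(M + K) = 1/(992 - 8705510689) = 1/(-8705509697) = -1/8705509697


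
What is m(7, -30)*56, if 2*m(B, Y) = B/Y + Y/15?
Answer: -938/15 ≈ -62.533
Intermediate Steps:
m(B, Y) = Y/30 + B/(2*Y) (m(B, Y) = (B/Y + Y/15)/2 = (Y/15 + B/Y)/2 = Y/30 + B/(2*Y))
m(7, -30)*56 = ((1/30)*(-30) + (½)*7/(-30))*56 = (-1 + (½)*7*(-1/30))*56 = (-1 - 7/60)*56 = -67/60*56 = -938/15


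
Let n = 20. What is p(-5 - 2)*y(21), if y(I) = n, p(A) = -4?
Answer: -80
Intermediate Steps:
y(I) = 20
p(-5 - 2)*y(21) = -4*20 = -80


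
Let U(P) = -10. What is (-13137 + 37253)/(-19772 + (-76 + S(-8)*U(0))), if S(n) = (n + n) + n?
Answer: -6029/4902 ≈ -1.2299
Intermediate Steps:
S(n) = 3*n (S(n) = 2*n + n = 3*n)
(-13137 + 37253)/(-19772 + (-76 + S(-8)*U(0))) = (-13137 + 37253)/(-19772 + (-76 + (3*(-8))*(-10))) = 24116/(-19772 + (-76 - 24*(-10))) = 24116/(-19772 + (-76 + 240)) = 24116/(-19772 + 164) = 24116/(-19608) = 24116*(-1/19608) = -6029/4902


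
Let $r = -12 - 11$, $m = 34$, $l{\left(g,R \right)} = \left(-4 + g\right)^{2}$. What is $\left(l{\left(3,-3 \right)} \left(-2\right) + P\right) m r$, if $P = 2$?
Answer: $0$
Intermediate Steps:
$r = -23$ ($r = -12 - 11 = -23$)
$\left(l{\left(3,-3 \right)} \left(-2\right) + P\right) m r = \left(\left(-4 + 3\right)^{2} \left(-2\right) + 2\right) 34 \left(-23\right) = \left(\left(-1\right)^{2} \left(-2\right) + 2\right) 34 \left(-23\right) = \left(1 \left(-2\right) + 2\right) 34 \left(-23\right) = \left(-2 + 2\right) 34 \left(-23\right) = 0 \cdot 34 \left(-23\right) = 0 \left(-23\right) = 0$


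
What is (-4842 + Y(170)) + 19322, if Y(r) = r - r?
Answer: 14480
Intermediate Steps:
Y(r) = 0
(-4842 + Y(170)) + 19322 = (-4842 + 0) + 19322 = -4842 + 19322 = 14480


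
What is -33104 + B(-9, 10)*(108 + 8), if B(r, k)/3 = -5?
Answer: -34844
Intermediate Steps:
B(r, k) = -15 (B(r, k) = 3*(-5) = -15)
-33104 + B(-9, 10)*(108 + 8) = -33104 - 15*(108 + 8) = -33104 - 15*116 = -33104 - 1740 = -34844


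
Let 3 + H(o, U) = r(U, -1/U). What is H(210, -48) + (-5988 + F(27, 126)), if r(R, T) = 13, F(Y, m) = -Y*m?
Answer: -9380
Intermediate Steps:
F(Y, m) = -Y*m
H(o, U) = 10 (H(o, U) = -3 + 13 = 10)
H(210, -48) + (-5988 + F(27, 126)) = 10 + (-5988 - 1*27*126) = 10 + (-5988 - 3402) = 10 - 9390 = -9380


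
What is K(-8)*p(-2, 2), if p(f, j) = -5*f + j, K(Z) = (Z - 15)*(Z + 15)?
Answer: -1932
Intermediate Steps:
K(Z) = (-15 + Z)*(15 + Z)
p(f, j) = j - 5*f
K(-8)*p(-2, 2) = (-225 + (-8)²)*(2 - 5*(-2)) = (-225 + 64)*(2 + 10) = -161*12 = -1932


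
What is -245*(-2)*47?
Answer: 23030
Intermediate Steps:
-245*(-2)*47 = -35*(-14)*47 = 490*47 = 23030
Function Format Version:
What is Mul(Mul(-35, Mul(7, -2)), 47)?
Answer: 23030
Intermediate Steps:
Mul(Mul(-35, Mul(7, -2)), 47) = Mul(Mul(-35, -14), 47) = Mul(490, 47) = 23030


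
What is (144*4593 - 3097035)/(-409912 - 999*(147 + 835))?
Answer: 2435643/1390930 ≈ 1.7511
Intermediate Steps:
(144*4593 - 3097035)/(-409912 - 999*(147 + 835)) = (661392 - 3097035)/(-409912 - 999*982) = -2435643/(-409912 - 981018) = -2435643/(-1390930) = -2435643*(-1/1390930) = 2435643/1390930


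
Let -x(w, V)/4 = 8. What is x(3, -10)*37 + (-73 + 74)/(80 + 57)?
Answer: -162207/137 ≈ -1184.0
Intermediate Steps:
x(w, V) = -32 (x(w, V) = -4*8 = -32)
x(3, -10)*37 + (-73 + 74)/(80 + 57) = -32*37 + (-73 + 74)/(80 + 57) = -1184 + 1/137 = -162207/137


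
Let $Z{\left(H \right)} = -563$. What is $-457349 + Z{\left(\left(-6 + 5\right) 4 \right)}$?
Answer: $-457912$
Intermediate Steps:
$-457349 + Z{\left(\left(-6 + 5\right) 4 \right)} = -457349 - 563 = -457912$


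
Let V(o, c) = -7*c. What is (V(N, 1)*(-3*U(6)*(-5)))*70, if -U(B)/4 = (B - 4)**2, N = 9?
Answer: 117600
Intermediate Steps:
U(B) = -4*(-4 + B)**2 (U(B) = -4*(B - 4)**2 = -4*(-4 + B)**2)
(V(N, 1)*(-3*U(6)*(-5)))*70 = ((-7*1)*(-(-12)*(-4 + 6)**2*(-5)))*70 = -7*(-(-12)*2**2)*(-5)*70 = -7*(-(-12)*4)*(-5)*70 = -7*(-3*(-16))*(-5)*70 = -336*(-5)*70 = -7*(-240)*70 = 1680*70 = 117600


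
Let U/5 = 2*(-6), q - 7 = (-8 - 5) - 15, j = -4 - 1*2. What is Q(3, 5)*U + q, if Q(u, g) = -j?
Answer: -381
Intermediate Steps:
j = -6 (j = -4 - 2 = -6)
Q(u, g) = 6 (Q(u, g) = -1*(-6) = 6)
q = -21 (q = 7 + ((-8 - 5) - 15) = 7 + (-13 - 15) = 7 - 28 = -21)
U = -60 (U = 5*(2*(-6)) = 5*(-12) = -60)
Q(3, 5)*U + q = 6*(-60) - 21 = -360 - 21 = -381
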